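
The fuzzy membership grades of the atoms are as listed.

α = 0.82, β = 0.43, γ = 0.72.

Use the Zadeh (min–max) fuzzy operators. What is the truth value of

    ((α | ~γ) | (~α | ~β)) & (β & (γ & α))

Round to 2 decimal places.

0.43

~γ = 1 − 0.72 = 0.28
α | ~γ = max(a, b) on (0.82, 0.28) = 0.82
~α = 1 − 0.82 = 0.18
~β = 1 − 0.43 = 0.57
~α | ~β = max(a, b) on (0.18, 0.57) = 0.57
(α | ~γ) | (~α | ~β) = max(a, b) on (0.82, 0.57) = 0.82
γ & α = min(a, b) on (0.72, 0.82) = 0.72
β & (γ & α) = min(a, b) on (0.43, 0.72) = 0.43
((α | ~γ) | (~α | ~β)) & (β & (γ & α)) = min(a, b) on (0.82, 0.43) = 0.43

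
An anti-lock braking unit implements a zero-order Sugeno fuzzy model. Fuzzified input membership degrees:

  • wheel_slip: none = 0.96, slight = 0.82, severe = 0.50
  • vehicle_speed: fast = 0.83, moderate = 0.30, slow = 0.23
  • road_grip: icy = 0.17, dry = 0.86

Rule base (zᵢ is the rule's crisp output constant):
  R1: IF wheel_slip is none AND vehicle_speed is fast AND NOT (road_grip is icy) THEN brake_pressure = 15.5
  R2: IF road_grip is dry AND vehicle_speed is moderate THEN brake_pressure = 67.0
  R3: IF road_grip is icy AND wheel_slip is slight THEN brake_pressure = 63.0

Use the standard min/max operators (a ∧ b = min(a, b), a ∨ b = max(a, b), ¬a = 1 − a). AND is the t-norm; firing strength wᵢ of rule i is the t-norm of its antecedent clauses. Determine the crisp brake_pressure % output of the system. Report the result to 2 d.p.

33.60

R1 (z=15.5): none=0.96, fast=0.83, ¬icy=1−0.17=0.83; AND[min(a, b)] → w = 0.83
R2 (z=67.0): dry=0.86, moderate=0.30; AND[min(a, b)] → w = 0.30
R3 (z=63.0): icy=0.17, slight=0.82; AND[min(a, b)] → w = 0.17
Weighted average = (0.83·15.5 + 0.30·67.0 + 0.17·63.0) / (0.83 + 0.30 + 0.17)
  = 43.6750 / 1.3000 = 33.60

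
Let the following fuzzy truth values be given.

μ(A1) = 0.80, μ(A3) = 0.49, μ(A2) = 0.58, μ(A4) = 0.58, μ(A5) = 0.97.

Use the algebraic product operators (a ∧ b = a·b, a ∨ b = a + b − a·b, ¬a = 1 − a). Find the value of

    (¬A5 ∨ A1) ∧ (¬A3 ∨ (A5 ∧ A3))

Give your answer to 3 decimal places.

¬A5 = 1 − 0.9700 = 0.0300
¬A5 ∨ A1 = a + b − a·b on (0.0300, 0.8000) = 0.8060
¬A3 = 1 − 0.4900 = 0.5100
A5 ∧ A3 = a·b on (0.9700, 0.4900) = 0.4753
¬A3 ∨ (A5 ∧ A3) = a + b − a·b on (0.5100, 0.4753) = 0.7429
(¬A5 ∨ A1) ∧ (¬A3 ∨ (A5 ∧ A3)) = a·b on (0.8060, 0.7429) = 0.5988

0.599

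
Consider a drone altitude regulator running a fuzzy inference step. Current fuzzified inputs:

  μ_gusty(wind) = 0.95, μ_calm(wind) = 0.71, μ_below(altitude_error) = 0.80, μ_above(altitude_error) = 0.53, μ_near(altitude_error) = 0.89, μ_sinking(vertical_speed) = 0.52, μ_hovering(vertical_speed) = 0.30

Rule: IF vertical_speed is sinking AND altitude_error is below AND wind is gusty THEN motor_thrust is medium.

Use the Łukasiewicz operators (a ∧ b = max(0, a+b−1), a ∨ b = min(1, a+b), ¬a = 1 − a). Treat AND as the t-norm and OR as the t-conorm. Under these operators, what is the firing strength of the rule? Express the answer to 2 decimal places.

0.27

firing strength: sinking=0.52, below=0.80, gusty=0.95; AND[max(0, a+b−1)] → w = 0.27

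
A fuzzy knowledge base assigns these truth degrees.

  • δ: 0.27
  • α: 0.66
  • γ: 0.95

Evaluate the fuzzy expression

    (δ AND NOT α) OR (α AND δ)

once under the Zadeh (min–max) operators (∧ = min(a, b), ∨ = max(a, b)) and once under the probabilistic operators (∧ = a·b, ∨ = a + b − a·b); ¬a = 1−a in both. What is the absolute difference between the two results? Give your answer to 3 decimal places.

Under Zadeh (min–max):
  NOT α = 1 − 0.66 = 0.34
  δ AND NOT α = min(a, b) on (0.27, 0.34) = 0.27
  α AND δ = min(a, b) on (0.66, 0.27) = 0.27
  (δ AND NOT α) OR (α AND δ) = max(a, b) on (0.27, 0.27) = 0.27
  → value = 0.2700
Under probabilistic:
  NOT α = 1 − 0.6600 = 0.3400
  δ AND NOT α = a·b on (0.2700, 0.3400) = 0.0918
  α AND δ = a·b on (0.6600, 0.2700) = 0.1782
  (δ AND NOT α) OR (α AND δ) = a + b − a·b on (0.0918, 0.1782) = 0.2536
  → value = 0.2536
|0.2700 − 0.2536| = 0.016

0.016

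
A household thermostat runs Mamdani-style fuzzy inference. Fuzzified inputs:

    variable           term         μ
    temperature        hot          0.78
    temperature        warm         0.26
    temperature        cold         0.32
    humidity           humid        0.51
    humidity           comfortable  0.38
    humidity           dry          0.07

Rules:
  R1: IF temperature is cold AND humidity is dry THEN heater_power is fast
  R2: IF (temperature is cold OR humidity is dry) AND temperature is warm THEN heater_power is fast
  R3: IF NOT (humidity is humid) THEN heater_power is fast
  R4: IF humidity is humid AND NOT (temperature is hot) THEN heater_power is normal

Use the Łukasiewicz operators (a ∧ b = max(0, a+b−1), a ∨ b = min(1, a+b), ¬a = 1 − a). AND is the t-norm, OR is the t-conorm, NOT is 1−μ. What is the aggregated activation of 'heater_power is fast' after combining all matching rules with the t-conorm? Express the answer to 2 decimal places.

R1: cold=0.32, dry=0.07; AND[max(0, a+b−1)] → w = 0.00
R2: (cold=0.32 OR dry=0.07) = 0.39; AND[max(0, a+b−1)] with warm=0.26 → w = 0.00
R3: ¬humid=1−0.51=0.49 → w = 0.49
R4: humid=0.51, ¬hot=1−0.78=0.22; AND[max(0, a+b−1)] → w = 0.00
Rules with consequent 'fast': {R1, R2, R3} → strengths 0.00, 0.00, 0.49
Aggregate via t-conorm [min(1, a+b)]: 0.49

0.49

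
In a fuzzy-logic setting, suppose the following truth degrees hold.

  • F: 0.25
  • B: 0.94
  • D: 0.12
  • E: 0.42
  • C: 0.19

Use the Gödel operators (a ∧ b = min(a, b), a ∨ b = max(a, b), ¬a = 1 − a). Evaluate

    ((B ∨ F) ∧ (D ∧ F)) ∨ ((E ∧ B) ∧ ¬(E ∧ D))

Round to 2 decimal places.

0.42

B ∨ F = max(a, b) on (0.94, 0.25) = 0.94
D ∧ F = min(a, b) on (0.12, 0.25) = 0.12
(B ∨ F) ∧ (D ∧ F) = min(a, b) on (0.94, 0.12) = 0.12
E ∧ B = min(a, b) on (0.42, 0.94) = 0.42
E ∧ D = min(a, b) on (0.42, 0.12) = 0.12
¬(E ∧ D) = 1 − 0.12 = 0.88
(E ∧ B) ∧ ¬(E ∧ D) = min(a, b) on (0.42, 0.88) = 0.42
((B ∨ F) ∧ (D ∧ F)) ∨ ((E ∧ B) ∧ ¬(E ∧ D)) = max(a, b) on (0.12, 0.42) = 0.42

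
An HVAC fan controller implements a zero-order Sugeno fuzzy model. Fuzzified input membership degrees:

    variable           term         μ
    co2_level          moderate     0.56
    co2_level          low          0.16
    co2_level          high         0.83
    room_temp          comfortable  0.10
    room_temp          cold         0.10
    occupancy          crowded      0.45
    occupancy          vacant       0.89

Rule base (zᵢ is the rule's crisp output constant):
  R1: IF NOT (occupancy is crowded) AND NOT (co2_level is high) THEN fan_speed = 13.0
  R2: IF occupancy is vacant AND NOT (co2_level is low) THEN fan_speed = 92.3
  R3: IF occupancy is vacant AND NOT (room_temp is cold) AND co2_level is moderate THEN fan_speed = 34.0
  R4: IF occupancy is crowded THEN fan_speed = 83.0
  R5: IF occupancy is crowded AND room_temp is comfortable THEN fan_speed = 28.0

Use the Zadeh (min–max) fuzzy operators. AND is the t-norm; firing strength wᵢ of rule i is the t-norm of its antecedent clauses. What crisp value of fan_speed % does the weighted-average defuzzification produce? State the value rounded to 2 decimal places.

R1 (z=13.0): ¬crowded=1−0.45=0.55, ¬high=1−0.83=0.17; AND[min(a, b)] → w = 0.17
R2 (z=92.3): vacant=0.89, ¬low=1−0.16=0.84; AND[min(a, b)] → w = 0.84
R3 (z=34.0): vacant=0.89, ¬cold=1−0.10=0.90, moderate=0.56; AND[min(a, b)] → w = 0.56
R4 (z=83.0): crowded=0.45 → w = 0.45
R5 (z=28.0): crowded=0.45, comfortable=0.10; AND[min(a, b)] → w = 0.10
Weighted average = (0.17·13.0 + 0.84·92.3 + 0.56·34.0 + 0.45·83.0 + 0.10·28.0) / (0.17 + 0.84 + 0.56 + 0.45 + 0.10)
  = 138.9320 / 2.1200 = 65.53

65.53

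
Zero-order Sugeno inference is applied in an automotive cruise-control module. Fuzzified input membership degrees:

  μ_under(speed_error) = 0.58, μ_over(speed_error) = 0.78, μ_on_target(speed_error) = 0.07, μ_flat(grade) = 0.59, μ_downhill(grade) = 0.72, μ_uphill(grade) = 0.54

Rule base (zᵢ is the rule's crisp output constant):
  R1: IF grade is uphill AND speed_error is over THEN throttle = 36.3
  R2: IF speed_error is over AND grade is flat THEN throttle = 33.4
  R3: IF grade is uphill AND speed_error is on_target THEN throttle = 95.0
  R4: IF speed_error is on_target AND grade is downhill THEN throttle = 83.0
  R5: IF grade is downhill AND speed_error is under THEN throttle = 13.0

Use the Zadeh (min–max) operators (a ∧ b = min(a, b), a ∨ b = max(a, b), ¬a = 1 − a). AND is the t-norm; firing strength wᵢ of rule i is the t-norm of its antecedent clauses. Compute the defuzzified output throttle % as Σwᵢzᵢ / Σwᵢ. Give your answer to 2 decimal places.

R1 (z=36.3): uphill=0.54, over=0.78; AND[min(a, b)] → w = 0.54
R2 (z=33.4): over=0.78, flat=0.59; AND[min(a, b)] → w = 0.59
R3 (z=95.0): uphill=0.54, on_target=0.07; AND[min(a, b)] → w = 0.07
R4 (z=83.0): on_target=0.07, downhill=0.72; AND[min(a, b)] → w = 0.07
R5 (z=13.0): downhill=0.72, under=0.58; AND[min(a, b)] → w = 0.58
Weighted average = (0.54·36.3 + 0.59·33.4 + 0.07·95.0 + 0.07·83.0 + 0.58·13.0) / (0.54 + 0.59 + 0.07 + 0.07 + 0.58)
  = 59.3080 / 1.8500 = 32.06

32.06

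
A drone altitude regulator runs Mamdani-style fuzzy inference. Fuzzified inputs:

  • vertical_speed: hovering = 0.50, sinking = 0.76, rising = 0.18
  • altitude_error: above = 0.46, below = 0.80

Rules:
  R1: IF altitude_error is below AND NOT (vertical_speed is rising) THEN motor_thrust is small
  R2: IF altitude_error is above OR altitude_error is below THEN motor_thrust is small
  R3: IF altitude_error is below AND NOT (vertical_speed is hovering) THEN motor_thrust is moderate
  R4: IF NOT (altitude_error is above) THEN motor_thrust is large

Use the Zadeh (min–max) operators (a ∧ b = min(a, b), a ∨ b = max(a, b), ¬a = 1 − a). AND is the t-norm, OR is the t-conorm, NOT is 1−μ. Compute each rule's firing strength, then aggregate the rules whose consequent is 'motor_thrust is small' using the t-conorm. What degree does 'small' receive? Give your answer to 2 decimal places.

0.80

R1: below=0.80, ¬rising=1−0.18=0.82; AND[min(a, b)] → w = 0.80
R2: above=0.46, below=0.80; OR[max(a, b)] → w = 0.80
R3: below=0.80, ¬hovering=1−0.50=0.50; AND[min(a, b)] → w = 0.50
R4: ¬above=1−0.46=0.54 → w = 0.54
Rules with consequent 'small': {R1, R2} → strengths 0.80, 0.80
Aggregate via t-conorm [max(a, b)]: 0.80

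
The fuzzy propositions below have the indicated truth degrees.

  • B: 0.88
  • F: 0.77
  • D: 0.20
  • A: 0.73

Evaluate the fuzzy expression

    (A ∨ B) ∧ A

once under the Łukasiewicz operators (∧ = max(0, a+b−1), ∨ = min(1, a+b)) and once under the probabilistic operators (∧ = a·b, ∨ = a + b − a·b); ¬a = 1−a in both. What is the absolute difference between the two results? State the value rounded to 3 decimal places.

Under Łukasiewicz:
  A ∨ B = min(1, a+b) on (0.73, 0.88) = 1.00
  (A ∨ B) ∧ A = max(0, a+b−1) on (1.00, 0.73) = 0.73
  → value = 0.7300
Under probabilistic:
  A ∨ B = a + b − a·b on (0.7300, 0.8800) = 0.9676
  (A ∨ B) ∧ A = a·b on (0.9676, 0.7300) = 0.7063
  → value = 0.7063
|0.7300 − 0.7063| = 0.024

0.024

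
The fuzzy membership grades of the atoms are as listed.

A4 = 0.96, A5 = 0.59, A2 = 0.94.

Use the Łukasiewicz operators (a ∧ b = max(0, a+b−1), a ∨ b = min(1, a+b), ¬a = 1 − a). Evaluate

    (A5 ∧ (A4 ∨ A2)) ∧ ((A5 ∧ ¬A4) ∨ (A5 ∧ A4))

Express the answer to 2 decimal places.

0.14

A4 ∨ A2 = min(1, a+b) on (0.96, 0.94) = 1.00
A5 ∧ (A4 ∨ A2) = max(0, a+b−1) on (0.59, 1.00) = 0.59
¬A4 = 1 − 0.96 = 0.04
A5 ∧ ¬A4 = max(0, a+b−1) on (0.59, 0.04) = 0.00
A5 ∧ A4 = max(0, a+b−1) on (0.59, 0.96) = 0.55
(A5 ∧ ¬A4) ∨ (A5 ∧ A4) = min(1, a+b) on (0.00, 0.55) = 0.55
(A5 ∧ (A4 ∨ A2)) ∧ ((A5 ∧ ¬A4) ∨ (A5 ∧ A4)) = max(0, a+b−1) on (0.59, 0.55) = 0.14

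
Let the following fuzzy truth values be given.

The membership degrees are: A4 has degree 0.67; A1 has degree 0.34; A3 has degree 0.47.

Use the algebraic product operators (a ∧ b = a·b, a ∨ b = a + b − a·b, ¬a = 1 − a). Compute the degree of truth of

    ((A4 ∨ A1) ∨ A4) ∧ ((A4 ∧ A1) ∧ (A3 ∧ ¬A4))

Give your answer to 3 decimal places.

0.033

A4 ∨ A1 = a + b − a·b on (0.6700, 0.3400) = 0.7822
(A4 ∨ A1) ∨ A4 = a + b − a·b on (0.7822, 0.6700) = 0.9281
A4 ∧ A1 = a·b on (0.6700, 0.3400) = 0.2278
¬A4 = 1 − 0.6700 = 0.3300
A3 ∧ ¬A4 = a·b on (0.4700, 0.3300) = 0.1551
(A4 ∧ A1) ∧ (A3 ∧ ¬A4) = a·b on (0.2278, 0.1551) = 0.0353
((A4 ∨ A1) ∨ A4) ∧ ((A4 ∧ A1) ∧ (A3 ∧ ¬A4)) = a·b on (0.9281, 0.0353) = 0.0328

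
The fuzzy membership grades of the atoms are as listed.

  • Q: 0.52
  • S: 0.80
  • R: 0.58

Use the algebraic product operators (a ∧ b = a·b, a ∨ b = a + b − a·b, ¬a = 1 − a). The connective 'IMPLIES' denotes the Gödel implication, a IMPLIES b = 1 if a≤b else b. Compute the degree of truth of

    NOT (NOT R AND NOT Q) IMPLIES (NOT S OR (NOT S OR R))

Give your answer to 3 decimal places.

NOT R = 1 − 0.5800 = 0.4200
NOT Q = 1 − 0.5200 = 0.4800
NOT R AND NOT Q = a·b on (0.4200, 0.4800) = 0.2016
NOT (NOT R AND NOT Q) = 1 − 0.2016 = 0.7984
NOT S = 1 − 0.8000 = 0.2000
NOT S = 1 − 0.8000 = 0.2000
NOT S OR R = a + b − a·b on (0.2000, 0.5800) = 0.6640
NOT S OR (NOT S OR R) = a + b − a·b on (0.2000, 0.6640) = 0.7312
NOT (NOT R AND NOT Q) IMPLIES (NOT S OR (NOT S OR R))  [Gödel: 1 if a≤b else b] with a=0.7984, b=0.7312 → 0.7312

0.731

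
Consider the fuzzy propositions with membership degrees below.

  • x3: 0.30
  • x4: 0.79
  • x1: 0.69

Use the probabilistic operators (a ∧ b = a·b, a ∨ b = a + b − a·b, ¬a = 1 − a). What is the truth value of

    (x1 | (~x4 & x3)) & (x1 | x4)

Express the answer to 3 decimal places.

~x4 = 1 − 0.7900 = 0.2100
~x4 & x3 = a·b on (0.2100, 0.3000) = 0.0630
x1 | (~x4 & x3) = a + b − a·b on (0.6900, 0.0630) = 0.7095
x1 | x4 = a + b − a·b on (0.6900, 0.7900) = 0.9349
(x1 | (~x4 & x3)) & (x1 | x4) = a·b on (0.7095, 0.9349) = 0.6633

0.663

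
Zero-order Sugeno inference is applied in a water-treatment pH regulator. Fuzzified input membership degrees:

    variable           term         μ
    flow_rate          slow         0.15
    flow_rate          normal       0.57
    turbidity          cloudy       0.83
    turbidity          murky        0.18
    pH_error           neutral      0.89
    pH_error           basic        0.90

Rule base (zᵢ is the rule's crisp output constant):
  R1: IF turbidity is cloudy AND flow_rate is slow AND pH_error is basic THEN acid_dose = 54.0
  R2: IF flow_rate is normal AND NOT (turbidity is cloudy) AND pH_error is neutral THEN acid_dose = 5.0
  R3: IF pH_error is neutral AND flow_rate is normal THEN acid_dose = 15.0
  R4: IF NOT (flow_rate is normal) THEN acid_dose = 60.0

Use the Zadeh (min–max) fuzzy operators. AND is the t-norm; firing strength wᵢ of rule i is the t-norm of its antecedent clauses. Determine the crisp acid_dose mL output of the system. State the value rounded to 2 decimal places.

32.80

R1 (z=54.0): cloudy=0.83, slow=0.15, basic=0.90; AND[min(a, b)] → w = 0.15
R2 (z=5.0): normal=0.57, ¬cloudy=1−0.83=0.17, neutral=0.89; AND[min(a, b)] → w = 0.17
R3 (z=15.0): neutral=0.89, normal=0.57; AND[min(a, b)] → w = 0.57
R4 (z=60.0): ¬normal=1−0.57=0.43 → w = 0.43
Weighted average = (0.15·54.0 + 0.17·5.0 + 0.57·15.0 + 0.43·60.0) / (0.15 + 0.17 + 0.57 + 0.43)
  = 43.3000 / 1.3200 = 32.80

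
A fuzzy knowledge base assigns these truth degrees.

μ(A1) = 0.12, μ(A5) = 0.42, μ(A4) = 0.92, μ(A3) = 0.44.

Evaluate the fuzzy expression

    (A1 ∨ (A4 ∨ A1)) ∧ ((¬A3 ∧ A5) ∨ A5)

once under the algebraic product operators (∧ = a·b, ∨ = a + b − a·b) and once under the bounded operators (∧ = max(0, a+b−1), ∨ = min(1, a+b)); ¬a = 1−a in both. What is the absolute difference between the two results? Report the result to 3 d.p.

0.102

Under algebraic product:
  A4 ∨ A1 = a + b − a·b on (0.9200, 0.1200) = 0.9296
  A1 ∨ (A4 ∨ A1) = a + b − a·b on (0.1200, 0.9296) = 0.9380
  ¬A3 = 1 − 0.4400 = 0.5600
  ¬A3 ∧ A5 = a·b on (0.5600, 0.4200) = 0.2352
  (¬A3 ∧ A5) ∨ A5 = a + b − a·b on (0.2352, 0.4200) = 0.5564
  (A1 ∨ (A4 ∨ A1)) ∧ ((¬A3 ∧ A5) ∨ A5) = a·b on (0.9380, 0.5564) = 0.5219
  → value = 0.5219
Under bounded:
  A4 ∨ A1 = min(1, a+b) on (0.92, 0.12) = 1.00
  A1 ∨ (A4 ∨ A1) = min(1, a+b) on (0.12, 1.00) = 1.00
  ¬A3 = 1 − 0.44 = 0.56
  ¬A3 ∧ A5 = max(0, a+b−1) on (0.56, 0.42) = 0.00
  (¬A3 ∧ A5) ∨ A5 = min(1, a+b) on (0.00, 0.42) = 0.42
  (A1 ∨ (A4 ∨ A1)) ∧ ((¬A3 ∧ A5) ∨ A5) = max(0, a+b−1) on (1.00, 0.42) = 0.42
  → value = 0.4200
|0.5219 − 0.4200| = 0.102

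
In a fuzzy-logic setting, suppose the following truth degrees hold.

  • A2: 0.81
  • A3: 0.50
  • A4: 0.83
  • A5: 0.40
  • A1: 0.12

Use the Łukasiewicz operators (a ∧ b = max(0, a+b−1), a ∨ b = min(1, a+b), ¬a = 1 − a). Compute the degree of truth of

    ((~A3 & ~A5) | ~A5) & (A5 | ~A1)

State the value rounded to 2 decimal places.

~A3 = 1 − 0.50 = 0.50
~A5 = 1 − 0.40 = 0.60
~A3 & ~A5 = max(0, a+b−1) on (0.50, 0.60) = 0.10
~A5 = 1 − 0.40 = 0.60
(~A3 & ~A5) | ~A5 = min(1, a+b) on (0.10, 0.60) = 0.70
~A1 = 1 − 0.12 = 0.88
A5 | ~A1 = min(1, a+b) on (0.40, 0.88) = 1.00
((~A3 & ~A5) | ~A5) & (A5 | ~A1) = max(0, a+b−1) on (0.70, 1.00) = 0.70

0.70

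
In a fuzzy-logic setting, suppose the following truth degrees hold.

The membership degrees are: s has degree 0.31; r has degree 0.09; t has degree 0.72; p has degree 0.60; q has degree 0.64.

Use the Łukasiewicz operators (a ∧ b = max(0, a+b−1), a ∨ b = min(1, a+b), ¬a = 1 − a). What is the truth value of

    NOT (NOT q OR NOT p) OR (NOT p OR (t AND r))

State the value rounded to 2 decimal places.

0.64

NOT q = 1 − 0.64 = 0.36
NOT p = 1 − 0.60 = 0.40
NOT q OR NOT p = min(1, a+b) on (0.36, 0.40) = 0.76
NOT (NOT q OR NOT p) = 1 − 0.76 = 0.24
NOT p = 1 − 0.60 = 0.40
t AND r = max(0, a+b−1) on (0.72, 0.09) = 0.00
NOT p OR (t AND r) = min(1, a+b) on (0.40, 0.00) = 0.40
NOT (NOT q OR NOT p) OR (NOT p OR (t AND r)) = min(1, a+b) on (0.24, 0.40) = 0.64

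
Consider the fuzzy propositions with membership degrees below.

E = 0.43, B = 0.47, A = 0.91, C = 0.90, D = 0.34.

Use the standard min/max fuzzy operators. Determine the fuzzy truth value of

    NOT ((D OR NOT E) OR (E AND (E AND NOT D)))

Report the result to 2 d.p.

0.43

NOT E = 1 − 0.43 = 0.57
D OR NOT E = max(a, b) on (0.34, 0.57) = 0.57
NOT D = 1 − 0.34 = 0.66
E AND NOT D = min(a, b) on (0.43, 0.66) = 0.43
E AND (E AND NOT D) = min(a, b) on (0.43, 0.43) = 0.43
(D OR NOT E) OR (E AND (E AND NOT D)) = max(a, b) on (0.57, 0.43) = 0.57
NOT ((D OR NOT E) OR (E AND (E AND NOT D))) = 1 − 0.57 = 0.43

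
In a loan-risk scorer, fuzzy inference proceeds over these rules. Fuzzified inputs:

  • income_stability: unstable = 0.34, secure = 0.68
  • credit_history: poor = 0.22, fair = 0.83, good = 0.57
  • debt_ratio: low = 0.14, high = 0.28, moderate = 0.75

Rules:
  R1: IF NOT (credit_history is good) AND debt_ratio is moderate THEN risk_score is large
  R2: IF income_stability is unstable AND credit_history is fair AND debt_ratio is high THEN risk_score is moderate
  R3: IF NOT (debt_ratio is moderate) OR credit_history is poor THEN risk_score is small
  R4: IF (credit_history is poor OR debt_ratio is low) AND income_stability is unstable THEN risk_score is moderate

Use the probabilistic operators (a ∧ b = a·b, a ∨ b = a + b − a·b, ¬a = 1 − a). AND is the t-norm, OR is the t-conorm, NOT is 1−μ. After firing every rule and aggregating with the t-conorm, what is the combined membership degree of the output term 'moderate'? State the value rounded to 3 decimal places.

0.182

R1: ¬good=1−0.57=0.43, moderate=0.75; AND[a·b] → w = 0.3225
R2: unstable=0.34, fair=0.83, high=0.28; AND[a·b] → w = 0.0790
R3: ¬moderate=1−0.75=0.25, poor=0.22; OR[a + b − a·b] → w = 0.4150
R4: (poor=0.22 OR low=0.14) = 0.3292; AND[a·b] with unstable=0.34 → w = 0.1119
Rules with consequent 'moderate': {R2, R4} → strengths 0.0790, 0.1119
Aggregate via t-conorm [a + b − a·b]: 0.1821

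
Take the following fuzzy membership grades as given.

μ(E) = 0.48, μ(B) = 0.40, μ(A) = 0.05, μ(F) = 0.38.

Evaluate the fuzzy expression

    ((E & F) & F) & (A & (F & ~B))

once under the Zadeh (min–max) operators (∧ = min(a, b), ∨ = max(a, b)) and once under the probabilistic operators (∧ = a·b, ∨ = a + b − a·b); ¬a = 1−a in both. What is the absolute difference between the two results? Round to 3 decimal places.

0.049

Under Zadeh (min–max):
  E & F = min(a, b) on (0.48, 0.38) = 0.38
  (E & F) & F = min(a, b) on (0.38, 0.38) = 0.38
  ~B = 1 − 0.40 = 0.60
  F & ~B = min(a, b) on (0.38, 0.60) = 0.38
  A & (F & ~B) = min(a, b) on (0.05, 0.38) = 0.05
  ((E & F) & F) & (A & (F & ~B)) = min(a, b) on (0.38, 0.05) = 0.05
  → value = 0.0500
Under probabilistic:
  E & F = a·b on (0.4800, 0.3800) = 0.1824
  (E & F) & F = a·b on (0.1824, 0.3800) = 0.0693
  ~B = 1 − 0.4000 = 0.6000
  F & ~B = a·b on (0.3800, 0.6000) = 0.2280
  A & (F & ~B) = a·b on (0.0500, 0.2280) = 0.0114
  ((E & F) & F) & (A & (F & ~B)) = a·b on (0.0693, 0.0114) = 0.0008
  → value = 0.0008
|0.0500 − 0.0008| = 0.049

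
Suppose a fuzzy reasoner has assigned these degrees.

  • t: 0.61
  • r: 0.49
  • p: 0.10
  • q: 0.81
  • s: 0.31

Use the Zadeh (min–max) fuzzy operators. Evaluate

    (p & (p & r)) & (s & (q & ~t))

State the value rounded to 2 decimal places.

0.10

p & r = min(a, b) on (0.10, 0.49) = 0.10
p & (p & r) = min(a, b) on (0.10, 0.10) = 0.10
~t = 1 − 0.61 = 0.39
q & ~t = min(a, b) on (0.81, 0.39) = 0.39
s & (q & ~t) = min(a, b) on (0.31, 0.39) = 0.31
(p & (p & r)) & (s & (q & ~t)) = min(a, b) on (0.10, 0.31) = 0.10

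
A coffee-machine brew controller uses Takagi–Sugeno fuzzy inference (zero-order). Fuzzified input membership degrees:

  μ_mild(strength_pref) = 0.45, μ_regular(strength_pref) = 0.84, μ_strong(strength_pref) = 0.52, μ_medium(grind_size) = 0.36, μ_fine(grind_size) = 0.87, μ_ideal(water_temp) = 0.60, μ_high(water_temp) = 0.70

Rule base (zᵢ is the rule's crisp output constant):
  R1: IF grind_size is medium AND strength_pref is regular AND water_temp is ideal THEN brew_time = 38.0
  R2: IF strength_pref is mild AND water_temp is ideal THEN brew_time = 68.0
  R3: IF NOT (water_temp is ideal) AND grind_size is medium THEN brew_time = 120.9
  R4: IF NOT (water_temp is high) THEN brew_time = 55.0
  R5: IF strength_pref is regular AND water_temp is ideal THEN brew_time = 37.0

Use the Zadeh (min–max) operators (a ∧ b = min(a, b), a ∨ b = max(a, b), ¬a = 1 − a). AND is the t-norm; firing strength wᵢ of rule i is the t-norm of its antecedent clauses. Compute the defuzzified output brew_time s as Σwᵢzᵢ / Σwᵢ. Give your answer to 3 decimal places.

61.113

R1 (z=38.0): medium=0.36, regular=0.84, ideal=0.60; AND[min(a, b)] → w = 0.36
R2 (z=68.0): mild=0.45, ideal=0.60; AND[min(a, b)] → w = 0.45
R3 (z=120.9): ¬ideal=1−0.60=0.40, medium=0.36; AND[min(a, b)] → w = 0.36
R4 (z=55.0): ¬high=1−0.70=0.30 → w = 0.30
R5 (z=37.0): regular=0.84, ideal=0.60; AND[min(a, b)] → w = 0.60
Weighted average = (0.36·38.0 + 0.45·68.0 + 0.36·120.9 + 0.30·55.0 + 0.60·37.0) / (0.36 + 0.45 + 0.36 + 0.30 + 0.60)
  = 126.5040 / 2.0700 = 61.113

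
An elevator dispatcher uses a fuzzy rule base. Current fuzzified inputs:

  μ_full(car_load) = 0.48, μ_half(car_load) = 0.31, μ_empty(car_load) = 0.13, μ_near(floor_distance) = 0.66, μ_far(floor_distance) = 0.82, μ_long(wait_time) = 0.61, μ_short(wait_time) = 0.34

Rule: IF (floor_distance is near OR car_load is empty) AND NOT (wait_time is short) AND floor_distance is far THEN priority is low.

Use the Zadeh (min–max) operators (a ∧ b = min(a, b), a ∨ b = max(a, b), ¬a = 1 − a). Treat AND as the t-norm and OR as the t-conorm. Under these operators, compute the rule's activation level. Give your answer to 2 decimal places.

firing strength: (near=0.66 OR empty=0.13) = 0.66; AND[min(a, b)] with ¬short=1−0.34=0.66, far=0.82 → w = 0.66

0.66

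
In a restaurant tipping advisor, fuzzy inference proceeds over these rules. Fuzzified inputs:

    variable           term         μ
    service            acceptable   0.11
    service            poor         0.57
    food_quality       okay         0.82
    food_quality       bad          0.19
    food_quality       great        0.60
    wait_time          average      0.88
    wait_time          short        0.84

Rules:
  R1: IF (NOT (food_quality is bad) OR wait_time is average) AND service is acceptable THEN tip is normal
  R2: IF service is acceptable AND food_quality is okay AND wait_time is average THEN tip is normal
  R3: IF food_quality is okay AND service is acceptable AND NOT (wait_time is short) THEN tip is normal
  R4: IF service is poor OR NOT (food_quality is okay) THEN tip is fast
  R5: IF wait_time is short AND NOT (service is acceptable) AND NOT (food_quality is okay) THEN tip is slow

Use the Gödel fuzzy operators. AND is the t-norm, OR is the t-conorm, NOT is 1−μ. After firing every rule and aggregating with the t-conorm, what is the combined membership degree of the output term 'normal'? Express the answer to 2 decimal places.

0.11

R1: (¬bad=1−0.19=0.81 OR average=0.88) = 0.88; AND[min(a, b)] with acceptable=0.11 → w = 0.11
R2: acceptable=0.11, okay=0.82, average=0.88; AND[min(a, b)] → w = 0.11
R3: okay=0.82, acceptable=0.11, ¬short=1−0.84=0.16; AND[min(a, b)] → w = 0.11
R4: poor=0.57, ¬okay=1−0.82=0.18; OR[max(a, b)] → w = 0.57
R5: short=0.84, ¬acceptable=1−0.11=0.89, ¬okay=1−0.82=0.18; AND[min(a, b)] → w = 0.18
Rules with consequent 'normal': {R1, R2, R3} → strengths 0.11, 0.11, 0.11
Aggregate via t-conorm [max(a, b)]: 0.11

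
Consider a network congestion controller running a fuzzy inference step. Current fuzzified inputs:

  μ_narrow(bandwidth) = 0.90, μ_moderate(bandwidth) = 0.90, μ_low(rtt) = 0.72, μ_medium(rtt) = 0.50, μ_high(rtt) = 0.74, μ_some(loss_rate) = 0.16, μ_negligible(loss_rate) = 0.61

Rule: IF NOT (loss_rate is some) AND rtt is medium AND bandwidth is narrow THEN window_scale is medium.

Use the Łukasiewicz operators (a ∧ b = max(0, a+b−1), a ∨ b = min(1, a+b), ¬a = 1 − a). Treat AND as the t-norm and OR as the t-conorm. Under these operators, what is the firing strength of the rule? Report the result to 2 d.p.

0.24

firing strength: ¬some=1−0.16=0.84, medium=0.50, narrow=0.90; AND[max(0, a+b−1)] → w = 0.24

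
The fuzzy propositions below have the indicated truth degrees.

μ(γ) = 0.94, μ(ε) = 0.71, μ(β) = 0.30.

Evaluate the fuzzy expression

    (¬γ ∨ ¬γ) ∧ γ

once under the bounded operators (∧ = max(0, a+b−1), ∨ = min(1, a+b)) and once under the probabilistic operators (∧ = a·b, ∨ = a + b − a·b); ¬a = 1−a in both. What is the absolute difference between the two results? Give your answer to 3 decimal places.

0.049

Under bounded:
  ¬γ = 1 − 0.94 = 0.06
  ¬γ = 1 − 0.94 = 0.06
  ¬γ ∨ ¬γ = min(1, a+b) on (0.06, 0.06) = 0.12
  (¬γ ∨ ¬γ) ∧ γ = max(0, a+b−1) on (0.12, 0.94) = 0.06
  → value = 0.0600
Under probabilistic:
  ¬γ = 1 − 0.9400 = 0.0600
  ¬γ = 1 − 0.9400 = 0.0600
  ¬γ ∨ ¬γ = a + b − a·b on (0.0600, 0.0600) = 0.1164
  (¬γ ∨ ¬γ) ∧ γ = a·b on (0.1164, 0.9400) = 0.1094
  → value = 0.1094
|0.0600 − 0.1094| = 0.049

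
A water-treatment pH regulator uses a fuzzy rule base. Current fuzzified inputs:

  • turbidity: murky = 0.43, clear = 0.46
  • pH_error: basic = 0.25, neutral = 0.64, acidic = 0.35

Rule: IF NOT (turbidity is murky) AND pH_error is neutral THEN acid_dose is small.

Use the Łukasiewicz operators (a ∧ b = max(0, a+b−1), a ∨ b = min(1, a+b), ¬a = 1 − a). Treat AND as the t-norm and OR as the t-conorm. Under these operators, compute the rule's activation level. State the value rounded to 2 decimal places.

firing strength: ¬murky=1−0.43=0.57, neutral=0.64; AND[max(0, a+b−1)] → w = 0.21

0.21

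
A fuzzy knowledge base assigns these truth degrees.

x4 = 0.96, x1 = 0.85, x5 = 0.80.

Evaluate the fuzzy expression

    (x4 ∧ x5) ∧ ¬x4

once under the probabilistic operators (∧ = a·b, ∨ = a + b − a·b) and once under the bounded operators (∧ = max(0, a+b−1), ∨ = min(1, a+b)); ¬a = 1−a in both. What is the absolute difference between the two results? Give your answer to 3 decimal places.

0.031

Under probabilistic:
  x4 ∧ x5 = a·b on (0.9600, 0.8000) = 0.7680
  ¬x4 = 1 − 0.9600 = 0.0400
  (x4 ∧ x5) ∧ ¬x4 = a·b on (0.7680, 0.0400) = 0.0307
  → value = 0.0307
Under bounded:
  x4 ∧ x5 = max(0, a+b−1) on (0.96, 0.80) = 0.76
  ¬x4 = 1 − 0.96 = 0.04
  (x4 ∧ x5) ∧ ¬x4 = max(0, a+b−1) on (0.76, 0.04) = 0.00
  → value = 0.0000
|0.0307 − 0.0000| = 0.031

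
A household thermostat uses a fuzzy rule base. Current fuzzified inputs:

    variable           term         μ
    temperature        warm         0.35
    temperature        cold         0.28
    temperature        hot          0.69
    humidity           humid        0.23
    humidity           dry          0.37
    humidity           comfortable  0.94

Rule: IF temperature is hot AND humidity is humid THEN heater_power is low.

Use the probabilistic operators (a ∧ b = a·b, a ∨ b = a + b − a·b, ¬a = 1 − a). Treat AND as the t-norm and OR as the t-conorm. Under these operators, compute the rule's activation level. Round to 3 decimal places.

firing strength: hot=0.69, humid=0.23; AND[a·b] → w = 0.1587

0.159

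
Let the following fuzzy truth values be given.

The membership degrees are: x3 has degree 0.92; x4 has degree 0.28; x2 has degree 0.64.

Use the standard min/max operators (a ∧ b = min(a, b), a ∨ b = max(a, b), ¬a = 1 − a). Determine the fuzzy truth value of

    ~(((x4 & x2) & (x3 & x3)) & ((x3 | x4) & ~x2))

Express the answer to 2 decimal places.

x4 & x2 = min(a, b) on (0.28, 0.64) = 0.28
x3 & x3 = min(a, b) on (0.92, 0.92) = 0.92
(x4 & x2) & (x3 & x3) = min(a, b) on (0.28, 0.92) = 0.28
x3 | x4 = max(a, b) on (0.92, 0.28) = 0.92
~x2 = 1 − 0.64 = 0.36
(x3 | x4) & ~x2 = min(a, b) on (0.92, 0.36) = 0.36
((x4 & x2) & (x3 & x3)) & ((x3 | x4) & ~x2) = min(a, b) on (0.28, 0.36) = 0.28
~(((x4 & x2) & (x3 & x3)) & ((x3 | x4) & ~x2)) = 1 − 0.28 = 0.72

0.72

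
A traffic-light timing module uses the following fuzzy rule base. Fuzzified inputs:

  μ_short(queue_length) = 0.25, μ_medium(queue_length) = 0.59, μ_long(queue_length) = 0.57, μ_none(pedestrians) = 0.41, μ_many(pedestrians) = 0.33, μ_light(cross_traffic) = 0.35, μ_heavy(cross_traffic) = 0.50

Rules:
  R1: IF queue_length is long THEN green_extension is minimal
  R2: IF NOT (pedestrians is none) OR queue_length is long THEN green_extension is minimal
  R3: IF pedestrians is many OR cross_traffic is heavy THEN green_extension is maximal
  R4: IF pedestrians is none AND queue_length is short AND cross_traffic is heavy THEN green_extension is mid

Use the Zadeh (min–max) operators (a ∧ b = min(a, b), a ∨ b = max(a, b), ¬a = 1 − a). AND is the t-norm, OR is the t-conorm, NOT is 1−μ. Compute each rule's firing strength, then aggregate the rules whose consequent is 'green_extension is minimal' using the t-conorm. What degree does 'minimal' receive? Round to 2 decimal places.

0.59

R1: long=0.57 → w = 0.57
R2: ¬none=1−0.41=0.59, long=0.57; OR[max(a, b)] → w = 0.59
R3: many=0.33, heavy=0.50; OR[max(a, b)] → w = 0.50
R4: none=0.41, short=0.25, heavy=0.50; AND[min(a, b)] → w = 0.25
Rules with consequent 'minimal': {R1, R2} → strengths 0.57, 0.59
Aggregate via t-conorm [max(a, b)]: 0.59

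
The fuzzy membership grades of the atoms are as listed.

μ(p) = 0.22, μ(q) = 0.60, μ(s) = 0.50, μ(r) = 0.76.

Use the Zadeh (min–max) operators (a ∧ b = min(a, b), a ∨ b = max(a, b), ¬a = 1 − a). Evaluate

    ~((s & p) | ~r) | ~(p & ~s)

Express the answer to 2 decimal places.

0.78

s & p = min(a, b) on (0.50, 0.22) = 0.22
~r = 1 − 0.76 = 0.24
(s & p) | ~r = max(a, b) on (0.22, 0.24) = 0.24
~((s & p) | ~r) = 1 − 0.24 = 0.76
~s = 1 − 0.50 = 0.50
p & ~s = min(a, b) on (0.22, 0.50) = 0.22
~(p & ~s) = 1 − 0.22 = 0.78
~((s & p) | ~r) | ~(p & ~s) = max(a, b) on (0.76, 0.78) = 0.78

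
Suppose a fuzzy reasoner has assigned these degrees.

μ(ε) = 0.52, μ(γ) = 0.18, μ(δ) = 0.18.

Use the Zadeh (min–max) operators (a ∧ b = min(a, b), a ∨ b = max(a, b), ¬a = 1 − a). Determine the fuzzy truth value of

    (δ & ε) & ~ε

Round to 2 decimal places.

0.18

δ & ε = min(a, b) on (0.18, 0.52) = 0.18
~ε = 1 − 0.52 = 0.48
(δ & ε) & ~ε = min(a, b) on (0.18, 0.48) = 0.18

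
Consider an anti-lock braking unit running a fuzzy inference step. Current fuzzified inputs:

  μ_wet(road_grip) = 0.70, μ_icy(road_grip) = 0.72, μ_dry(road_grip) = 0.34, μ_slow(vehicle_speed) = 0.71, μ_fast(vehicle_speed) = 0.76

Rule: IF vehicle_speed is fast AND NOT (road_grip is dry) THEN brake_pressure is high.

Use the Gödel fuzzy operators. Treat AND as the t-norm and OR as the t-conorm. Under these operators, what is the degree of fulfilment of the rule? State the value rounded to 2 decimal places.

0.66

firing strength: fast=0.76, ¬dry=1−0.34=0.66; AND[min(a, b)] → w = 0.66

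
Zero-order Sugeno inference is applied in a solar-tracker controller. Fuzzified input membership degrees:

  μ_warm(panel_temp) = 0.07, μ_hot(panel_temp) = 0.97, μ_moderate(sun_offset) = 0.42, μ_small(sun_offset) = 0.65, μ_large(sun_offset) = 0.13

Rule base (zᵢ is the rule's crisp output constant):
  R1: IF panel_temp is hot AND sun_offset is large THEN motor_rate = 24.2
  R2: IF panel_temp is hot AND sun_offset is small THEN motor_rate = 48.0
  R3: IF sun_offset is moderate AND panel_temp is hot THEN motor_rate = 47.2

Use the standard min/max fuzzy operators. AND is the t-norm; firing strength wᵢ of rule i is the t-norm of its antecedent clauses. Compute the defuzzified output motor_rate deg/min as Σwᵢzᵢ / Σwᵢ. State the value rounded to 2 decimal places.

R1 (z=24.2): hot=0.97, large=0.13; AND[min(a, b)] → w = 0.13
R2 (z=48.0): hot=0.97, small=0.65; AND[min(a, b)] → w = 0.65
R3 (z=47.2): moderate=0.42, hot=0.97; AND[min(a, b)] → w = 0.42
Weighted average = (0.13·24.2 + 0.65·48.0 + 0.42·47.2) / (0.13 + 0.65 + 0.42)
  = 54.1700 / 1.2000 = 45.14

45.14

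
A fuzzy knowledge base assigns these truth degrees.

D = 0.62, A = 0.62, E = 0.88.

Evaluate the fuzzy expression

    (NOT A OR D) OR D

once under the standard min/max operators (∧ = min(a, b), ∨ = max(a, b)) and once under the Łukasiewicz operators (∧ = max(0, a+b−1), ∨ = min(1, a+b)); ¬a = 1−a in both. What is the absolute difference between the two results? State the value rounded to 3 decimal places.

Under standard min/max:
  NOT A = 1 − 0.62 = 0.38
  NOT A OR D = max(a, b) on (0.38, 0.62) = 0.62
  (NOT A OR D) OR D = max(a, b) on (0.62, 0.62) = 0.62
  → value = 0.6200
Under Łukasiewicz:
  NOT A = 1 − 0.62 = 0.38
  NOT A OR D = min(1, a+b) on (0.38, 0.62) = 1.00
  (NOT A OR D) OR D = min(1, a+b) on (1.00, 0.62) = 1.00
  → value = 1.0000
|0.6200 − 1.0000| = 0.380

0.380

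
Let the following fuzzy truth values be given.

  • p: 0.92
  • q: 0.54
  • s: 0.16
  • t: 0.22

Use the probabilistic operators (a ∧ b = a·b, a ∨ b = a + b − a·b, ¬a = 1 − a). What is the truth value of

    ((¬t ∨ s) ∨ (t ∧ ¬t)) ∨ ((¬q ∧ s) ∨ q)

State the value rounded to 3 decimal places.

¬t = 1 − 0.2200 = 0.7800
¬t ∨ s = a + b − a·b on (0.7800, 0.1600) = 0.8152
¬t = 1 − 0.2200 = 0.7800
t ∧ ¬t = a·b on (0.2200, 0.7800) = 0.1716
(¬t ∨ s) ∨ (t ∧ ¬t) = a + b − a·b on (0.8152, 0.1716) = 0.8469
¬q = 1 − 0.5400 = 0.4600
¬q ∧ s = a·b on (0.4600, 0.1600) = 0.0736
(¬q ∧ s) ∨ q = a + b − a·b on (0.0736, 0.5400) = 0.5739
((¬t ∨ s) ∨ (t ∧ ¬t)) ∨ ((¬q ∧ s) ∨ q) = a + b − a·b on (0.8469, 0.5739) = 0.9348

0.935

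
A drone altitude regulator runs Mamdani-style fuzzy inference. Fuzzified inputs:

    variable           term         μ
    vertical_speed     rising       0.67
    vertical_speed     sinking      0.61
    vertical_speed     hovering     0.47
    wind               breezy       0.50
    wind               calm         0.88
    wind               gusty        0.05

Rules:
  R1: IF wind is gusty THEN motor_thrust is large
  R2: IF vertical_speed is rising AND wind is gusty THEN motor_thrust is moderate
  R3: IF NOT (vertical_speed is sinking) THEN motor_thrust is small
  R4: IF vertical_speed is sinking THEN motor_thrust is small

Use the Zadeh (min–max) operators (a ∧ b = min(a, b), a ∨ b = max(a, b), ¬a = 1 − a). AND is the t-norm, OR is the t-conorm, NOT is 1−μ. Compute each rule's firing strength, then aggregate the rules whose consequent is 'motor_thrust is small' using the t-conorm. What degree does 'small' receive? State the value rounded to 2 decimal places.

R1: gusty=0.05 → w = 0.05
R2: rising=0.67, gusty=0.05; AND[min(a, b)] → w = 0.05
R3: ¬sinking=1−0.61=0.39 → w = 0.39
R4: sinking=0.61 → w = 0.61
Rules with consequent 'small': {R3, R4} → strengths 0.39, 0.61
Aggregate via t-conorm [max(a, b)]: 0.61

0.61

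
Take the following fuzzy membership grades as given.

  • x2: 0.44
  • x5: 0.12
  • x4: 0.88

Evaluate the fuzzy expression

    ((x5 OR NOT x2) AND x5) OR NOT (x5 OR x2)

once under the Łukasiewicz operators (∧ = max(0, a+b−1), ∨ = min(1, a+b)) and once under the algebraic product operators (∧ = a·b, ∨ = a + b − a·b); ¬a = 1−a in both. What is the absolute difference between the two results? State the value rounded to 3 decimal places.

Under Łukasiewicz:
  NOT x2 = 1 − 0.44 = 0.56
  x5 OR NOT x2 = min(1, a+b) on (0.12, 0.56) = 0.68
  (x5 OR NOT x2) AND x5 = max(0, a+b−1) on (0.68, 0.12) = 0.00
  x5 OR x2 = min(1, a+b) on (0.12, 0.44) = 0.56
  NOT (x5 OR x2) = 1 − 0.56 = 0.44
  ((x5 OR NOT x2) AND x5) OR NOT (x5 OR x2) = min(1, a+b) on (0.00, 0.44) = 0.44
  → value = 0.4400
Under algebraic product:
  NOT x2 = 1 − 0.4400 = 0.5600
  x5 OR NOT x2 = a + b − a·b on (0.1200, 0.5600) = 0.6128
  (x5 OR NOT x2) AND x5 = a·b on (0.6128, 0.1200) = 0.0735
  x5 OR x2 = a + b − a·b on (0.1200, 0.4400) = 0.5072
  NOT (x5 OR x2) = 1 − 0.5072 = 0.4928
  ((x5 OR NOT x2) AND x5) OR NOT (x5 OR x2) = a + b − a·b on (0.0735, 0.4928) = 0.5301
  → value = 0.5301
|0.4400 − 0.5301| = 0.090

0.090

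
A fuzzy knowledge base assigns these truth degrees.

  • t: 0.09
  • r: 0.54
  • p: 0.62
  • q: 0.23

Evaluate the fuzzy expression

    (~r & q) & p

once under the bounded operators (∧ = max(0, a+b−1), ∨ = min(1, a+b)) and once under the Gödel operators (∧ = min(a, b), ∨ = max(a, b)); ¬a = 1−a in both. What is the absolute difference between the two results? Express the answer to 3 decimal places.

0.230

Under bounded:
  ~r = 1 − 0.54 = 0.46
  ~r & q = max(0, a+b−1) on (0.46, 0.23) = 0.00
  (~r & q) & p = max(0, a+b−1) on (0.00, 0.62) = 0.00
  → value = 0.0000
Under Gödel:
  ~r = 1 − 0.54 = 0.46
  ~r & q = min(a, b) on (0.46, 0.23) = 0.23
  (~r & q) & p = min(a, b) on (0.23, 0.62) = 0.23
  → value = 0.2300
|0.0000 − 0.2300| = 0.230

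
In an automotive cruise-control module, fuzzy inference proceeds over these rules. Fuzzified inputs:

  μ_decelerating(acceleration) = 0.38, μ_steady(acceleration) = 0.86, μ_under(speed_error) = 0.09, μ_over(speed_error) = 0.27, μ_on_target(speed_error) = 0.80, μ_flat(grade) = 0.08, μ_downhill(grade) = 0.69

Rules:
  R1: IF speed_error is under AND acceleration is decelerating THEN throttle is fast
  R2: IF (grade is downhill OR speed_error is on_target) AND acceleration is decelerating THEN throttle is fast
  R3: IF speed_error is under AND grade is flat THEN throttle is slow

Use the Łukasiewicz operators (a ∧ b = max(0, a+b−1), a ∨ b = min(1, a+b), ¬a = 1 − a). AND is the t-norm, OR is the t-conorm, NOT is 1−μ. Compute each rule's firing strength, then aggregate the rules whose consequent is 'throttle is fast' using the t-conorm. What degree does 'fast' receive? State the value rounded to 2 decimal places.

R1: under=0.09, decelerating=0.38; AND[max(0, a+b−1)] → w = 0.00
R2: (downhill=0.69 OR on_target=0.80) = 1.00; AND[max(0, a+b−1)] with decelerating=0.38 → w = 0.38
R3: under=0.09, flat=0.08; AND[max(0, a+b−1)] → w = 0.00
Rules with consequent 'fast': {R1, R2} → strengths 0.00, 0.38
Aggregate via t-conorm [min(1, a+b)]: 0.38

0.38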